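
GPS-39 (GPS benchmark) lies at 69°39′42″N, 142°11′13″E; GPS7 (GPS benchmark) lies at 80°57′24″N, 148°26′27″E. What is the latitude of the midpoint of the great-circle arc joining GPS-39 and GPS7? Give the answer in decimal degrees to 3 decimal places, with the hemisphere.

75.327°N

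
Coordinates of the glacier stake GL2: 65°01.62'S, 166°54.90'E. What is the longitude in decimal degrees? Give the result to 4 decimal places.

166° + 54.90′/60 = 166 + 0.91500 = 166.9150°

166.9150°E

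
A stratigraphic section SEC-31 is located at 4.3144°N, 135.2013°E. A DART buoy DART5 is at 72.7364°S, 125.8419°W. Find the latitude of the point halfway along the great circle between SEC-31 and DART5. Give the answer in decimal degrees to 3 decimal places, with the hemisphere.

41.478°S

Bx = cos φ₂ cos Δλ = -0.046204,  By = cos φ₂ sin Δλ = 0.293149
φₘ = atan2(sin φ₁ + sin φ₂, √((cos φ₁ + Bx)² + By²)) = -41.47775°
λₘ = λ₁ + atan2(By, cos φ₁ + Bx) = 152.33405°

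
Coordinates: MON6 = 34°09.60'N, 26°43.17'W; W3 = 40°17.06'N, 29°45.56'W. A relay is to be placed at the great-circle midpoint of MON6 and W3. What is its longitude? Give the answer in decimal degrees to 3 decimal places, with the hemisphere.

28.178°W

MON6: φ = +34.16000°, λ = -26.71950°
W3: φ = +40.28433°, λ = -29.75933°
Bx = cos φ₂ cos Δλ = 0.761772,  By = cos φ₂ sin Δλ = -0.040454
φₘ = atan2(sin φ₁ + sin φ₂, √((cos φ₁ + Bx)² + By²)) = 37.23186°
λₘ = λ₁ + atan2(By, cos φ₁ + Bx) = -28.17764°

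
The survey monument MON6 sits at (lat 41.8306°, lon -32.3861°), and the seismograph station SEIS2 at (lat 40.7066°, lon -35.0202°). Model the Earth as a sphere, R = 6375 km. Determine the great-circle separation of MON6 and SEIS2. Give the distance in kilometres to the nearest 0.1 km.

253.3 km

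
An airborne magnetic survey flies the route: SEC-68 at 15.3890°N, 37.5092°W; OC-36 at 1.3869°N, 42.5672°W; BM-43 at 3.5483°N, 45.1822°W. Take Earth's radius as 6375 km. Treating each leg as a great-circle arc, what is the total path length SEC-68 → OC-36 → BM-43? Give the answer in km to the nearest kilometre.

SEC-68→OC-36: c = 0.259441 rad, d = 1653.94 km
OC-36→BM-43: c = 0.059178 rad, d = 377.26 km
Total = 1653.94 + 377.26 = 2031.19 km

2031 km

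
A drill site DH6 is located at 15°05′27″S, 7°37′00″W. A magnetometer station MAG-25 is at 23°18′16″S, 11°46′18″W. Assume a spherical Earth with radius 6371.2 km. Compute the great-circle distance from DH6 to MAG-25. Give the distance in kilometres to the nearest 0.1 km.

1012.0 km

DH6: φ = -15.09083°, λ = -7.61667°
MAG-25: φ = -23.30444°, λ = -11.77167°
Δφ = -8.2136°,  Δλ = -4.1550°
a = sin²(Δφ/2) + cos φ₁ cos φ₂ sin²(Δλ/2) = 0.006294
c = 2·arcsin(√a) = 0.158838 rad = 9.1008°
d = R·c = 6371.2 × 0.158838 = 1012.0 km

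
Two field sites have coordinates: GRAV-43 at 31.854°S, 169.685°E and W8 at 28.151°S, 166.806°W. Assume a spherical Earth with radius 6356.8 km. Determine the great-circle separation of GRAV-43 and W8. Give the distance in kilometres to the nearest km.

Δφ = 3.7030°,  Δλ = 23.5090°
a = sin²(Δφ/2) + cos φ₁ cos φ₂ sin²(Δλ/2) = 0.032125
c = 2·arcsin(√a) = 0.360416 rad = 20.6503°
d = R·c = 6356.8 × 0.360416 = 2291.1 km

2291 km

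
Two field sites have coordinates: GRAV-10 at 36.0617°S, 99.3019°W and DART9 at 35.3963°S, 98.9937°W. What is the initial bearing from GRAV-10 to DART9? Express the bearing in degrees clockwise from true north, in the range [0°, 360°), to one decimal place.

Δλ = 0.3082°
y = sin Δλ · cos φ₂ = 0.004385
x = cos φ₁ sin φ₂ − sin φ₁ cos φ₂ cos Δλ = 0.011606
θ = atan2(y, x) = 20.6966° → 20.6966° (mod 360°)

20.7°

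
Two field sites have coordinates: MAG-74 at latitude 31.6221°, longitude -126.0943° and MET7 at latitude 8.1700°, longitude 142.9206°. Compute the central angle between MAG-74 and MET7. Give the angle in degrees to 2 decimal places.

86.56°

Δφ = -23.4521°,  Δλ = -90.9851°
a = sin²(Δφ/2) + cos φ₁ cos φ₂ sin²(Δλ/2) = 0.469990
c = 2·arcsin(√a) = 1.510741 rad = 86.5591°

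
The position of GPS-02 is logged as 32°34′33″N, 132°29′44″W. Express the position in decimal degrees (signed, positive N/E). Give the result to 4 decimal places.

+32.5758°, -132.4956°

lat: 32.5758° N → +32.5758°
lon: 132.4956° W → -132.4956°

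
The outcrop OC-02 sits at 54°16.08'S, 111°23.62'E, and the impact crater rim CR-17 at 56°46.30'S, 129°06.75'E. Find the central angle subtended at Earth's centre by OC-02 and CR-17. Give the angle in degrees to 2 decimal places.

OC-02: φ = -54.26800°, λ = +111.39367°
CR-17: φ = -56.77167°, λ = +129.11250°
Δφ = -2.5037°,  Δλ = 17.7188°
a = sin²(Δφ/2) + cos φ₁ cos φ₂ sin²(Δλ/2) = 0.008068
c = 2·arcsin(√a) = 0.179884 rad = 10.3066°

10.31°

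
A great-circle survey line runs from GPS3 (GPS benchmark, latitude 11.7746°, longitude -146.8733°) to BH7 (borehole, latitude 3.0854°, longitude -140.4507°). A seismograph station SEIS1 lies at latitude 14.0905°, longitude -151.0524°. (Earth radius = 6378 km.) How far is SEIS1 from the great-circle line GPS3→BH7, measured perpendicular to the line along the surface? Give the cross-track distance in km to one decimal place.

δ₁₃ = central angle GPS3→SEIS1 = 0.081771 rad  (haversine)
θ₁₃ = bearing GPS3→SEIS1 = 300.077°,  θ₁₂ = bearing GPS3→BH7 = 143.289°
dₓₜ = R·arcsin(sin δ₁₃ · sin(θ₁₃ − θ₁₂)) = 6378·arcsin(0.08168·sin(156.788°)) = 205.360 km
|dₓₜ| = 205.360 km

205.4 km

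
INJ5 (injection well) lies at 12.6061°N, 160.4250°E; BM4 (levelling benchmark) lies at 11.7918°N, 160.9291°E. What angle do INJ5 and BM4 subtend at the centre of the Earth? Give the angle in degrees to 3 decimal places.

0.952°

Δφ = -0.8143°,  Δλ = 0.5041°
a = sin²(Δφ/2) + cos φ₁ cos φ₂ sin²(Δλ/2) = 0.000069
c = 2·arcsin(√a) = 0.016611 rad = 0.9518°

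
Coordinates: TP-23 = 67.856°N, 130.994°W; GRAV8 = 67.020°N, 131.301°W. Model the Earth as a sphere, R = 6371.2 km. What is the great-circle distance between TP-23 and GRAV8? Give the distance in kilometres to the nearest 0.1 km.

93.9 km

Δφ = -0.8360°,  Δλ = -0.3070°
a = sin²(Δφ/2) + cos φ₁ cos φ₂ sin²(Δλ/2) = 0.000054
c = 2·arcsin(√a) = 0.014735 rad = 0.8443°
d = R·c = 6371.2 × 0.014735 = 93.9 km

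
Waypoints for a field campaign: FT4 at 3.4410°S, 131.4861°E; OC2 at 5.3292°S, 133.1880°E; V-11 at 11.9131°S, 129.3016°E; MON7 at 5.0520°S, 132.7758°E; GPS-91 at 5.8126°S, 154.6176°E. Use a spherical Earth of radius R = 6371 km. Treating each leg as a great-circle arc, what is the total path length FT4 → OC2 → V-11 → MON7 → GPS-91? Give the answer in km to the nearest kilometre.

FT4→OC2: c = 0.044307 rad, d = 282.28 km
OC2→V-11: c = 0.133029 rad, d = 847.53 km
V-11→MON7: c = 0.133910 rad, d = 853.14 km
MON7→GPS-91: c = 0.379708 rad, d = 2419.12 km
Total = 282.28 + 847.53 + 853.14 + 2419.12 = 4402.07 km

4402 km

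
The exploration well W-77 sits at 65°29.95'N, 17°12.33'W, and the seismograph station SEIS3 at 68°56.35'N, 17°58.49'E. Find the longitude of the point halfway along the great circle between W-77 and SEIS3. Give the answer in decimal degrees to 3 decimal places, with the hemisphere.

W-77: φ = +65.49917°, λ = -17.20550°
SEIS3: φ = +68.93917°, λ = +17.97483°
Bx = cos φ₂ cos Δλ = 0.293719,  By = cos φ₂ sin Δλ = 0.207045
φₘ = atan2(sin φ₁ + sin φ₂, √((cos φ₁ + Bx)² + By²)) = 68.17716°
λₘ = λ₁ + atan2(By, cos φ₁ + Bx) = -0.91391°

0.914°W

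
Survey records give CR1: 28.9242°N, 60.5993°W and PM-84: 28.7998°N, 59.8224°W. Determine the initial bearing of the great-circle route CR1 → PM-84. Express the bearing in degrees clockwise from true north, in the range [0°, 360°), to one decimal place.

100.2°

Δλ = 0.7769°
y = sin Δλ · cos φ₂ = 0.011882
x = cos φ₁ sin φ₂ − sin φ₁ cos φ₂ cos Δλ = -0.002132
θ = atan2(y, x) = 100.1735° → 100.1735° (mod 360°)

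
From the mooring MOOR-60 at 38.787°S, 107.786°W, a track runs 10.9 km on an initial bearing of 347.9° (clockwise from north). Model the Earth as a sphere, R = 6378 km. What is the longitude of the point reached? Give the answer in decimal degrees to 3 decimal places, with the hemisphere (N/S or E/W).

107.812°W

δ = d/R = 10.9/6378 = 0.001709 rad
φ₂ = arcsin(sin φ₁ cos δ + cos φ₁ sin δ cos θ)
   = arcsin(-0.62643·1.00000 + 0.77948·0.00171·0.97778) = -38.69125°
λ₂ = λ₁ + atan2(sin θ sin δ cos φ₁, cos δ − sin φ₁ sin φ₂) = -107.81230°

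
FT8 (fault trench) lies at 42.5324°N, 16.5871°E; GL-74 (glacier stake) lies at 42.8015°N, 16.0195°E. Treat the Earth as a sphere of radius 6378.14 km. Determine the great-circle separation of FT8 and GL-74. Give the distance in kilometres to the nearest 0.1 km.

55.3 km

Δφ = 0.2691°,  Δλ = -0.5676°
a = sin²(Δφ/2) + cos φ₁ cos φ₂ sin²(Δλ/2) = 0.000019
c = 2·arcsin(√a) = 0.008667 rad = 0.4966°
d = R·c = 6378.14 × 0.008667 = 55.3 km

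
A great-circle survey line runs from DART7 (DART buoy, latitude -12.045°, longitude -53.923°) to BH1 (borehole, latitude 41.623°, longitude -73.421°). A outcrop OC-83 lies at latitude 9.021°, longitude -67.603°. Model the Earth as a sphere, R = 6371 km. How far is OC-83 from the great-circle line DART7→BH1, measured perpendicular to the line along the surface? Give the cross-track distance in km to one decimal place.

748.5 km

δ₁₃ = central angle DART7→OC-83 = 0.437611 rad  (haversine)
θ₁₃ = bearing DART7→OC-83 = 326.553°,  θ₁₂ = bearing DART7→BH1 = 342.610°
dₓₜ = R·arcsin(sin δ₁₃ · sin(θ₁₃ − θ₁₂)) = 6371·arcsin(0.42378·sin(-16.057°)) = -748.498 km
|dₓₜ| = 748.498 km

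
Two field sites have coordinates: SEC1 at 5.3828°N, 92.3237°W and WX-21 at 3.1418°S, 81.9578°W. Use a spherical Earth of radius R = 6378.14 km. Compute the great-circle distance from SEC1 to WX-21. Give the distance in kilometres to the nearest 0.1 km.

Δφ = -8.5246°,  Δλ = 10.3659°
a = sin²(Δφ/2) + cos φ₁ cos φ₂ sin²(Δλ/2) = 0.013636
c = 2·arcsin(√a) = 0.234083 rad = 13.4120°
d = R·c = 6378.14 × 0.234083 = 1493.0 km

1493.0 km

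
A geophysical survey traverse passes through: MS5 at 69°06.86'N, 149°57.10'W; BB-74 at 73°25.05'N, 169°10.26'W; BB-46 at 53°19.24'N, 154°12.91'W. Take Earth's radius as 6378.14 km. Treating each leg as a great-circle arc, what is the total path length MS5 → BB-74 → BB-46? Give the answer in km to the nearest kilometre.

3174 km

MS5: φ = +69.11433°, λ = -149.95167°
BB-74: φ = +73.41750°, λ = -169.17100°
BB-46: φ = +53.32067°, λ = -154.21517°
MS5→BB-74: c = 0.130398 rad, d = 831.69 km
BB-74→BB-46: c = 0.367194 rad, d = 2342.02 km
Total = 831.69 + 2342.02 = 3173.71 km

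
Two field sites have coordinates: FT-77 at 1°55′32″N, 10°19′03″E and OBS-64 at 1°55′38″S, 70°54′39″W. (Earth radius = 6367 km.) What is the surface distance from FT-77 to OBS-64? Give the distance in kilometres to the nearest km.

FT-77: φ = +1.92556°, λ = +10.31750°
OBS-64: φ = -1.92722°, λ = -70.91083°
Δφ = -3.8528°,  Δλ = -81.2283°
a = sin²(Δφ/2) + cos φ₁ cos φ₂ sin²(Δλ/2) = 0.424403
c = 2·arcsin(√a) = 1.419019 rad = 81.3038°
d = R·c = 6367 × 1.419019 = 9034.9 km

9035 km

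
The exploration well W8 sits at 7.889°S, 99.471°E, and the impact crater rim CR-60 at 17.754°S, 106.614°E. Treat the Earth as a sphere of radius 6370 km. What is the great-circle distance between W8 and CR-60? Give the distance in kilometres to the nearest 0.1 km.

1341.9 km

Δφ = -9.8650°,  Δλ = 7.1430°
a = sin²(Δφ/2) + cos φ₁ cos φ₂ sin²(Δλ/2) = 0.011054
c = 2·arcsin(√a) = 0.210662 rad = 12.0701°
d = R·c = 6370 × 0.210662 = 1341.9 km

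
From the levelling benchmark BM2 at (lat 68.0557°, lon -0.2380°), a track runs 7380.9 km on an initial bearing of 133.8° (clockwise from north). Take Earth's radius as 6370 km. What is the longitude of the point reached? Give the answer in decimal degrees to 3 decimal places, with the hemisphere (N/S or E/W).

δ = d/R = 7380.9/6370 = 1.158697 rad
φ₂ = arcsin(sin φ₁ cos δ + cos φ₁ sin δ cos θ)
   = arcsin(0.92755·0.40053 + 0.37371·0.91628·-0.69214) = 7.73034°
λ₂ = λ₁ + atan2(sin θ sin δ cos φ₁, cos δ − sin φ₁ sin φ₂) = 41.62880°

41.629°E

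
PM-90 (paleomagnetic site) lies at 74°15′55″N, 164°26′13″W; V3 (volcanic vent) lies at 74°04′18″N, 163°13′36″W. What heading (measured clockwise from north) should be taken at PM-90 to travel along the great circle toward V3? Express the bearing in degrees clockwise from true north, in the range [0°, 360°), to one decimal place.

119.8°

PM-90: φ = +74.26528°, λ = -164.43694°
V3: φ = +74.07167°, λ = -163.22667°
Δλ = 1.2103°
y = sin Δλ · cos φ₂ = 0.005797
x = cos φ₁ sin φ₂ − sin φ₁ cos φ₂ cos Δλ = -0.003320
θ = atan2(y, x) = 119.8037° → 119.8037° (mod 360°)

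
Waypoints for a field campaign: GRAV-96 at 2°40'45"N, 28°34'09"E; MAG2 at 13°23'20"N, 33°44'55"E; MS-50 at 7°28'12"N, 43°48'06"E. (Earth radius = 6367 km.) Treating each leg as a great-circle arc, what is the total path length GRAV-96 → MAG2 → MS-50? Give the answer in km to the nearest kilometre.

GRAV-96: φ = +2.67917°, λ = +28.56917°
MAG2: φ = +13.38889°, λ = +33.74861°
MS-50: φ = +7.47000°, λ = +43.80167°
GRAV-96→MAG2: c = 0.207187 rad, d = 1319.16 km
MAG2→MS-50: c = 0.201040 rad, d = 1280.02 km
Total = 1319.16 + 1280.02 = 2599.18 km

2599 km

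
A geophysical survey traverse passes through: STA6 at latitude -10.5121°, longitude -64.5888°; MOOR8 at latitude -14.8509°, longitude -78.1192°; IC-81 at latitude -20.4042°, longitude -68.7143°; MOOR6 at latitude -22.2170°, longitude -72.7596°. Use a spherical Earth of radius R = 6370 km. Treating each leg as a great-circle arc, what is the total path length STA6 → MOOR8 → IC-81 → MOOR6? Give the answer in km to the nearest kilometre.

3181 km

STA6→MOOR8: c = 0.242430 rad, d = 1544.28 km
MOOR8→IC-81: c = 0.183949 rad, d = 1171.76 km
IC-81→MOOR6: c = 0.072985 rad, d = 464.91 km
Total = 1544.28 + 1171.76 + 464.91 = 3180.95 km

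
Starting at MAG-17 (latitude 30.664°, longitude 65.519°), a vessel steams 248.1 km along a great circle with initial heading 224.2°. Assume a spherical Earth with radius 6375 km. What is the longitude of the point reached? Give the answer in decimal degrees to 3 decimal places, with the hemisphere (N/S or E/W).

δ = d/R = 248.1/6375 = 0.038918 rad
φ₂ = arcsin(sin φ₁ cos δ + cos φ₁ sin δ cos θ)
   = arcsin(0.51000·0.99924 + 0.86017·0.03891·-0.71691) = 29.05331°
λ₂ = λ₁ + atan2(sin θ sin δ cos φ₁, cos δ − sin φ₁ sin φ₂) = 63.74084°

63.741°E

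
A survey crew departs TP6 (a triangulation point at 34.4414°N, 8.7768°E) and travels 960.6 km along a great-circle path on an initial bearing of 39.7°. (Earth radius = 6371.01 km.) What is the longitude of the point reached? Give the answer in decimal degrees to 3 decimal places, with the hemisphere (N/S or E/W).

δ = d/R = 960.6/6371.01 = 0.150777 rad
φ₂ = arcsin(sin φ₁ cos δ + cos φ₁ sin δ cos θ)
   = arcsin(0.56556·0.98865 + 0.82471·0.15021·0.76940) = 40.87845°
λ₂ = λ₁ + atan2(sin θ sin δ cos φ₁, cos δ − sin φ₁ sin φ₂) = 16.06712°

16.067°E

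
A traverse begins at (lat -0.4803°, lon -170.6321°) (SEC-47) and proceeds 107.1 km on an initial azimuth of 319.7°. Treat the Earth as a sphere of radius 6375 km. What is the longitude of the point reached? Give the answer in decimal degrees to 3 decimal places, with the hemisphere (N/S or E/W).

δ = d/R = 107.1/6375 = 0.016800 rad
φ₂ = arcsin(sin φ₁ cos δ + cos φ₁ sin δ cos θ)
   = arcsin(-0.00838·0.99986 + 0.99996·0.01680·0.76267) = 0.25383°
λ₂ = λ₁ + atan2(sin θ sin δ cos φ₁, cos δ − sin φ₁ sin φ₂) = -171.25467°

171.255°W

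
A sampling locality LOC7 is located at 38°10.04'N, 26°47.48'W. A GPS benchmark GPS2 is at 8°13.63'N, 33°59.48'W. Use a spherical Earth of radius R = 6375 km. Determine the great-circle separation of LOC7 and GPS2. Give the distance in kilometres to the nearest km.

3409 km

LOC7: φ = +38.16733°, λ = -26.79133°
GPS2: φ = +8.22717°, λ = -33.99133°
Δφ = -29.9402°,  Δλ = -7.2000°
a = sin²(Δφ/2) + cos φ₁ cos φ₂ sin²(Δλ/2) = 0.069794
c = 2·arcsin(√a) = 0.534720 rad = 30.6372°
d = R·c = 6375 × 0.534720 = 3408.8 km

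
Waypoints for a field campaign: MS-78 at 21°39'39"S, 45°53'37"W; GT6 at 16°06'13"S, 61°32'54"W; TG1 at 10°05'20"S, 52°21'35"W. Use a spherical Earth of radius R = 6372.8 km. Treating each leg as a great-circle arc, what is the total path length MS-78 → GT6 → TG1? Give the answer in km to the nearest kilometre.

2957 km

MS-78: φ = -21.66083°, λ = -45.89361°
GT6: φ = -16.10361°, λ = -61.54833°
TG1: φ = -10.08889°, λ = -52.35972°
MS-78→GT6: c = 0.275911 rad, d = 1758.32 km
GT6→TG1: c = 0.188122 rad, d = 1198.86 km
Total = 1758.32 + 1198.86 = 2957.19 km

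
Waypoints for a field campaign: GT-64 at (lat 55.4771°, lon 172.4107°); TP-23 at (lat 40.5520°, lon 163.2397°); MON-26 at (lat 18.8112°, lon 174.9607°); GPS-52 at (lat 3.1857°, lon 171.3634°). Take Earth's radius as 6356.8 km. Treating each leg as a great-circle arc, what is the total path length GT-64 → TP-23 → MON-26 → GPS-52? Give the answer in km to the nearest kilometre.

GT-64→TP-23: c = 0.281071 rad, d = 1786.71 km
TP-23→MON-26: c = 0.418076 rad, d = 2657.62 km
MON-26→GPS-52: c = 0.279547 rad, d = 1777.02 km
Total = 1786.71 + 2657.62 + 1777.02 = 6221.36 km

6221 km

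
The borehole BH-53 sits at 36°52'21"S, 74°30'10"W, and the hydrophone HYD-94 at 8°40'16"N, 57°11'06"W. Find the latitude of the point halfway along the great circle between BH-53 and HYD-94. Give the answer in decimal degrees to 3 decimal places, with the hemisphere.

14.255°S

BH-53: φ = -36.87250°, λ = -74.50278°
HYD-94: φ = +8.67111°, λ = -57.18500°
Bx = cos φ₂ cos Δλ = 0.943757,  By = cos φ₂ sin Δλ = 0.294269
φₘ = atan2(sin φ₁ + sin φ₂, √((cos φ₁ + Bx)² + By²)) = -14.25491°
λₘ = λ₁ + atan2(By, cos φ₁ + Bx) = -64.92389°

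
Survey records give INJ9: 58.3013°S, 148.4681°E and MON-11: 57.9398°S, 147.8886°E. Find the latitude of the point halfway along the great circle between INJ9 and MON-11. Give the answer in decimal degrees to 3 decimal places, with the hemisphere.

Bx = cos φ₂ cos Δλ = 0.530783,  By = cos φ₂ sin Δλ = -0.005369
φₘ = atan2(sin φ₁ + sin φ₂, √((cos φ₁ + Bx)² + By²)) = -58.12088°
λₘ = λ₁ + atan2(By, cos φ₁ + Bx) = 148.17688°

58.121°S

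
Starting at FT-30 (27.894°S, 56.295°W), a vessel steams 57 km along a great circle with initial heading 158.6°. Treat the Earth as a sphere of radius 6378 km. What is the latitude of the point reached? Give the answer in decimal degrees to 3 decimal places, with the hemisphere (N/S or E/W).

δ = d/R = 57/6378 = 0.008937 rad
φ₂ = arcsin(sin φ₁ cos δ + cos φ₁ sin δ cos θ)
   = arcsin(-0.46784·0.99996 + 0.88381·0.00894·-0.93106) = -28.37058°
λ₂ = λ₁ + atan2(sin θ sin δ cos φ₁, cos δ − sin φ₁ sin φ₂) = -56.08266°

28.371°S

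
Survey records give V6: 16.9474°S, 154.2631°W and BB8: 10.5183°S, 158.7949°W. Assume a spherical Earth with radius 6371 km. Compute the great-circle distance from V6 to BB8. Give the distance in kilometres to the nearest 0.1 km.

Δφ = 6.4291°,  Δλ = -4.5318°
a = sin²(Δφ/2) + cos φ₁ cos φ₂ sin²(Δλ/2) = 0.004615
c = 2·arcsin(√a) = 0.135966 rad = 7.7903°
d = R·c = 6371 × 0.135966 = 866.2 km

866.2 km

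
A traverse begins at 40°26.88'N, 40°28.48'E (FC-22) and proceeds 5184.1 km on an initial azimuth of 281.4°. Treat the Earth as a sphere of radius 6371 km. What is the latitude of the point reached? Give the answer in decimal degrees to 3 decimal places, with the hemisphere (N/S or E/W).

FC-22: φ = +40.44800°, λ = +40.47467°
δ = d/R = 5184.1/6371 = 0.813703 rad
φ₂ = arcsin(sin φ₁ cos δ + cos φ₁ sin δ cos θ)
   = arcsin(0.64876·0.68681 + 0.76100·0.72684·0.19766) = 33.70399°
λ₂ = λ₁ + atan2(sin θ sin δ cos φ₁, cos δ − sin φ₁ sin φ₂) = -18.44584°

33.704°N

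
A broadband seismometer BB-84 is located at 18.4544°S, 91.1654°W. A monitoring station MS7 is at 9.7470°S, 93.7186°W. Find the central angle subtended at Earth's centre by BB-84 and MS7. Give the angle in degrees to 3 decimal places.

Δφ = 8.7074°,  Δλ = -2.5532°
a = sin²(Δφ/2) + cos φ₁ cos φ₂ sin²(Δλ/2) = 0.006227
c = 2·arcsin(√a) = 0.157985 rad = 9.0519°

9.052°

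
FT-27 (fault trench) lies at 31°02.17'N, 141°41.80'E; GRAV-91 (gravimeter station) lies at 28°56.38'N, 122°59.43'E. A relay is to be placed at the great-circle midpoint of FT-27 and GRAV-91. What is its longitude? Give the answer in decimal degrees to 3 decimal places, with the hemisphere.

132.244°E

FT-27: φ = +31.03617°, λ = +141.69667°
GRAV-91: φ = +28.93967°, λ = +122.99050°
Bx = cos φ₂ cos Δλ = 0.828902,  By = cos φ₂ sin Δλ = -0.280667
φₘ = atan2(sin φ₁ + sin φ₂, √((cos φ₁ + Bx)² + By²)) = 30.32095°
λₘ = λ₁ + atan2(By, cos φ₁ + Bx) = 132.24394°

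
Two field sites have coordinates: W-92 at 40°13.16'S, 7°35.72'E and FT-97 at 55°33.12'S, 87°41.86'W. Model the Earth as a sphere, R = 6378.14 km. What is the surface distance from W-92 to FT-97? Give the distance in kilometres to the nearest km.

W-92: φ = -40.21933°, λ = +7.59533°
FT-97: φ = -55.55200°, λ = -87.69767°
Δφ = -15.3327°,  Δλ = -95.2930°
a = sin²(Δφ/2) + cos φ₁ cos φ₂ sin²(Δλ/2) = 0.253681
c = 2·arcsin(√a) = 1.055678 rad = 60.4859°
d = R·c = 6378.14 × 1.055678 = 6733.3 km

6733 km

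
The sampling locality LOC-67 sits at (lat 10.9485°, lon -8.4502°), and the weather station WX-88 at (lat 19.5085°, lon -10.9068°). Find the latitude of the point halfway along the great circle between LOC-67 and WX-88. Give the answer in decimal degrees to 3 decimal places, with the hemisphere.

15.232°N

Bx = cos φ₂ cos Δλ = 0.941726,  By = cos φ₂ sin Δλ = -0.040402
φₘ = atan2(sin φ₁ + sin φ₂, √((cos φ₁ + Bx)² + By²)) = 15.23184°
λₘ = λ₁ + atan2(By, cos φ₁ + Bx) = -9.65347°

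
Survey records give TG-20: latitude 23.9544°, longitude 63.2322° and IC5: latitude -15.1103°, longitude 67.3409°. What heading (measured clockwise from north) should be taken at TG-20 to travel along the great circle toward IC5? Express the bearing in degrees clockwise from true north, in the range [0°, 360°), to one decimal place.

173.7°

Δλ = 4.1087°
y = sin Δλ · cos φ₂ = 0.069172
x = cos φ₁ sin φ₂ − sin φ₁ cos φ₂ cos Δλ = -0.629190
θ = atan2(y, x) = 173.7262° → 173.7262° (mod 360°)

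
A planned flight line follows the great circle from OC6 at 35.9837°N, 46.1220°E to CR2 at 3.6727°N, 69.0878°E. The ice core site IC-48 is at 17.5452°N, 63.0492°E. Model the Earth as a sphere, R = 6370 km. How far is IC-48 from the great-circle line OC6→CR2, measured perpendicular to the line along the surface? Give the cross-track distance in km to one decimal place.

222.3 km

δ₁₃ = central angle OC6→IC-48 = 0.414700 rad  (haversine)
θ₁₃ = bearing OC6→IC-48 = 136.448°,  θ₁₂ = bearing OC6→CR2 = 141.416°
dₓₜ = R·arcsin(sin δ₁₃ · sin(θ₁₃ − θ₁₂)) = 6370·arcsin(0.40292·sin(-4.967°)) = -222.266 km
|dₓₜ| = 222.266 km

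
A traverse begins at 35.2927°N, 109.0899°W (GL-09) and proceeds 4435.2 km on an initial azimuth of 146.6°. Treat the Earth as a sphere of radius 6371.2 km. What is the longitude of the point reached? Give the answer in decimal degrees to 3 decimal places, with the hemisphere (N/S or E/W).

88.419°W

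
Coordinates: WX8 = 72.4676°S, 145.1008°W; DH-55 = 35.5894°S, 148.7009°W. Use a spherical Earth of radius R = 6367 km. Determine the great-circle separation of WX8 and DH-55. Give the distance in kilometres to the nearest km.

4103 km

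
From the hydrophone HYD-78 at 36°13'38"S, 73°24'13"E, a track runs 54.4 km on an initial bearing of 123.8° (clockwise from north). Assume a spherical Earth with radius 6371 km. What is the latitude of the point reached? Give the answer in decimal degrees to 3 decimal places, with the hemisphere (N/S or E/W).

36.498°S

HYD-78: φ = -36.22722°, λ = +73.40361°
δ = d/R = 54.4/6371 = 0.008539 rad
φ₂ = arcsin(sin φ₁ cos δ + cos φ₁ sin δ cos θ)
   = arcsin(-0.59099·0.99996 + 0.80668·0.00854·-0.55630) = -36.49832°
λ₂ = λ₁ + atan2(sin θ sin δ cos φ₁, cos δ − sin φ₁ sin φ₂) = 73.90934°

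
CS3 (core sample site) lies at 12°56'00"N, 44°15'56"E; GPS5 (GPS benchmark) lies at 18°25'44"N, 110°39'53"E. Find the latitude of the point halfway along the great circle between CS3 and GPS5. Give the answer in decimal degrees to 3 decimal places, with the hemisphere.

CS3: φ = +12.93333°, λ = +44.26556°
GPS5: φ = +18.42889°, λ = +110.66472°
Bx = cos φ₂ cos Δλ = 0.379830,  By = cos φ₂ sin Δλ = 0.869363
φₘ = atan2(sin φ₁ + sin φ₂, √((cos φ₁ + Bx)² + By²)) = 18.54568°
λₘ = λ₁ + atan2(By, cos φ₁ + Bx) = 76.95999°

18.546°N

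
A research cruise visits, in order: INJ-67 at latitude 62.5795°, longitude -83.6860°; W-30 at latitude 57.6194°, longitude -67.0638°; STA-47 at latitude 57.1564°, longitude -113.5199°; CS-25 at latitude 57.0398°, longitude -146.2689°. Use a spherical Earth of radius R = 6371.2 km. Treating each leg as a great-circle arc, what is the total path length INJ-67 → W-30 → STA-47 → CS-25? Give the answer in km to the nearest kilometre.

INJ-67→W-30: c = 0.167833 rad, d = 1069.30 km
W-30→STA-47: c = 0.428448 rad, d = 2729.73 km
STA-47→CS-25: c = 0.307489 rad, d = 1959.08 km
Total = 1069.30 + 2729.73 + 1959.08 = 5758.10 km

5758 km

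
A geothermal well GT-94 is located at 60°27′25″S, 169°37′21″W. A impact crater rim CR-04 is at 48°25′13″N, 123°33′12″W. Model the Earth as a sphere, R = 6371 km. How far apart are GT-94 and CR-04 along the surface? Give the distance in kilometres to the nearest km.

12795 km

GT-94: φ = -60.45694°, λ = -169.62250°
CR-04: φ = +48.42028°, λ = -123.55333°
Δφ = 108.8772°,  Δλ = 46.0692°
a = sin²(Δφ/2) + cos φ₁ cos φ₂ sin²(Δλ/2) = 0.711872
c = 2·arcsin(√a) = 2.008372 rad = 115.0712°
d = R·c = 6371 × 2.008372 = 12795.3 km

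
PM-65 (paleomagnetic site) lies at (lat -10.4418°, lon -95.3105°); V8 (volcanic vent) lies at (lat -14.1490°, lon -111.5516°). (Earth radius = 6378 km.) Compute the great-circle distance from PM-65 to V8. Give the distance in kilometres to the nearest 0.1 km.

1813.4 km

Δφ = -3.7072°,  Δλ = -16.2411°
a = sin²(Δφ/2) + cos φ₁ cos φ₂ sin²(Δλ/2) = 0.020074
c = 2·arcsin(√a) = 0.284321 rad = 16.2904°
d = R·c = 6378 × 0.284321 = 1813.4 km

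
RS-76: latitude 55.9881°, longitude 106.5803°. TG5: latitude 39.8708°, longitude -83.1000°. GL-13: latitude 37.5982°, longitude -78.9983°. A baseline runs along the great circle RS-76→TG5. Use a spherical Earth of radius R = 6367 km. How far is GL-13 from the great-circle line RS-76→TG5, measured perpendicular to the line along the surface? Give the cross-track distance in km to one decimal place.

δ₁₃ = central angle RS-76→GL-13 = 1.506100 rad  (haversine)
θ₁₃ = bearing RS-76→GL-13 = 4.427°,  θ₁₂ = bearing RS-76→TG5 = 7.459°
dₓₜ = R·arcsin(sin δ₁₃ · sin(θ₁₃ − θ₁₂)) = 6367·arcsin(0.99791·sin(-3.032°)) = -336.261 km
|dₓₜ| = 336.261 km

336.3 km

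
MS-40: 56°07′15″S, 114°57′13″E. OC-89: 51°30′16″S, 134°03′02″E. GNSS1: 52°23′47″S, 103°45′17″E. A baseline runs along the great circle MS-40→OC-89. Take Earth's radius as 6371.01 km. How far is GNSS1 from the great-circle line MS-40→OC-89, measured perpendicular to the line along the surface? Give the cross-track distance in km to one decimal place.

MS-40: φ = -56.12083°, λ = +114.95361°
OC-89: φ = -51.50444°, λ = +134.05056°
GNSS1: φ = -52.39639°, λ = +103.75472°
δ₁₃ = central angle MS-40→GNSS1 = 0.131157 rad  (haversine)
θ₁₃ = bearing MS-40→GNSS1 = 295.020°,  θ₁₂ = bearing MS-40→OC-89 = 75.664°
dₓₜ = R·arcsin(sin δ₁₃ · sin(θ₁₃ − θ₁₂)) = 6371.01·arcsin(0.13078·sin(219.356°)) = -528.974 km
|dₓₜ| = 528.974 km

529.0 km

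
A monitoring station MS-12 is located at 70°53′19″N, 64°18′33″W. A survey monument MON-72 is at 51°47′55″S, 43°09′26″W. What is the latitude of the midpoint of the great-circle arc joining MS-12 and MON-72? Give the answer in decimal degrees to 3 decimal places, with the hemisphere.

MS-12: φ = +70.88861°, λ = -64.30917°
MON-72: φ = -51.79861°, λ = -43.15722°
Bx = cos φ₂ cos Δλ = 0.576762,  By = cos φ₂ sin Δλ = 0.223155
φₘ = atan2(sin φ₁ + sin φ₂, √((cos φ₁ + Bx)² + By²)) = 9.69116°
λₘ = λ₁ + atan2(By, cos φ₁ + Bx) = -50.44524°

9.691°N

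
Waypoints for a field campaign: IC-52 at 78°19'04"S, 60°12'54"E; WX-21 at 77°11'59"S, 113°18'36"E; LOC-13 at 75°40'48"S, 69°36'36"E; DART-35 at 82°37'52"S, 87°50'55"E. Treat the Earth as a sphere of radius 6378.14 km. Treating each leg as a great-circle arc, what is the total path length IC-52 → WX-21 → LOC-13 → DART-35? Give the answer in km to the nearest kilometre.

3195 km

IC-52: φ = -78.31778°, λ = +60.21500°
WX-21: φ = -77.19972°, λ = +113.31000°
LOC-13: φ = -75.68000°, λ = +69.61000°
DART-35: φ = -82.63111°, λ = +87.84861°
IC-52→WX-21: c = 0.190618 rad, d = 1215.79 km
WX-21→LOC-13: c = 0.176483 rad, d = 1125.63 km
LOC-13→DART-35: c = 0.133845 rad, d = 853.68 km
Total = 1215.79 + 1125.63 + 853.68 = 3195.11 km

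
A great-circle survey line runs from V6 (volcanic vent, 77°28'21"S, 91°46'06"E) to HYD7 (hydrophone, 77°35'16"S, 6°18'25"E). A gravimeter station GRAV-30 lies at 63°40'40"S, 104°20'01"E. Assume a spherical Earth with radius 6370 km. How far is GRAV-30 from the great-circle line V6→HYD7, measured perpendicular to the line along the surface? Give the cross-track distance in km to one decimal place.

V6: φ = -77.47250°, λ = +91.76833°
HYD7: φ = -77.58778°, λ = +6.30694°
GRAV-30: φ = -63.67778°, λ = +104.33361°
δ₁₃ = central angle V6→GRAV-30 = 0.250242 rad  (haversine)
θ₁₃ = bearing V6→GRAV-30 = 22.926°,  θ₁₂ = bearing V6→HYD7 = 227.661°
dₓₜ = R·arcsin(sin δ₁₃ · sin(θ₁₃ − θ₁₂)) = 6370·arcsin(0.24764·sin(-204.735°)) = 661.231 km
|dₓₜ| = 661.231 km

661.2 km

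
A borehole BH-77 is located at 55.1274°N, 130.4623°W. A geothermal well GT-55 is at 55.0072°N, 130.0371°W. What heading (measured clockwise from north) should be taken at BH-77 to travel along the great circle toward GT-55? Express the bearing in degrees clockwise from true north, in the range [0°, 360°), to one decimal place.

Δλ = 0.4252°
y = sin Δλ · cos φ₂ = 0.004256
x = cos φ₁ sin φ₂ − sin φ₁ cos φ₂ cos Δλ = -0.002085
θ = atan2(y, x) = 116.1004° → 116.1004° (mod 360°)

116.1°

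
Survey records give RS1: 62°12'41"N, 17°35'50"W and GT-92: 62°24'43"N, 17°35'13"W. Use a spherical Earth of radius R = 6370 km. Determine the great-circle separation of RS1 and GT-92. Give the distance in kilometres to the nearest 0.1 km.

RS1: φ = +62.21139°, λ = -17.59722°
GT-92: φ = +62.41194°, λ = -17.58694°
Δφ = 0.2006°,  Δλ = 0.0103°
a = sin²(Δφ/2) + cos φ₁ cos φ₂ sin²(Δλ/2) = 0.000003
c = 2·arcsin(√a) = 0.003501 rad = 0.2006°
d = R·c = 6370 × 0.003501 = 22.3 km

22.3 km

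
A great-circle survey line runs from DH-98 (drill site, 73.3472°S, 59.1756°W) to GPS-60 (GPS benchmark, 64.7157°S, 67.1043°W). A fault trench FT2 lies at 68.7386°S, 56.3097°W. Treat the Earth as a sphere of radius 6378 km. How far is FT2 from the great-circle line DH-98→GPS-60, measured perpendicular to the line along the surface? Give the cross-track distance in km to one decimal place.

297.9 km

δ₁₃ = central angle DH-98→FT2 = 0.082037 rad  (haversine)
θ₁₃ = bearing DH-98→FT2 = 12.783°,  θ₁₂ = bearing DH-98→GPS-60 = 338.047°
dₓₜ = R·arcsin(sin δ₁₃ · sin(θ₁₃ − θ₁₂)) = 6378·arcsin(0.08194·sin(-325.264°)) = 297.907 km
|dₓₜ| = 297.907 km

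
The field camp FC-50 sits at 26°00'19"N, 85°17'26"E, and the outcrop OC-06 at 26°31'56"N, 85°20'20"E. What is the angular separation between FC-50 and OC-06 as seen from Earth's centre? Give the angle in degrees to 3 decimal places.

FC-50: φ = +26.00528°, λ = +85.29056°
OC-06: φ = +26.53222°, λ = +85.33889°
Δφ = 0.5269°,  Δλ = 0.0483°
a = sin²(Δφ/2) + cos φ₁ cos φ₂ sin²(Δλ/2) = 0.000021
c = 2·arcsin(√a) = 0.009228 rad = 0.5287°

0.529°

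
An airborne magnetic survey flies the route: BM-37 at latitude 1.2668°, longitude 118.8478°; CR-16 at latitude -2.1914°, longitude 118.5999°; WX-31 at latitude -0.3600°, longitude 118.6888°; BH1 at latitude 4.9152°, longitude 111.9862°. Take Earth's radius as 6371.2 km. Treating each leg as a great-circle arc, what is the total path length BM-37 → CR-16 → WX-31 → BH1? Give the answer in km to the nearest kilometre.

BM-37→CR-16: c = 0.060512 rad, d = 385.53 km
CR-16→WX-31: c = 0.032002 rad, d = 203.89 km
WX-31→BH1: c = 0.148763 rad, d = 947.80 km
Total = 385.53 + 203.89 + 947.80 = 1537.22 km

1537 km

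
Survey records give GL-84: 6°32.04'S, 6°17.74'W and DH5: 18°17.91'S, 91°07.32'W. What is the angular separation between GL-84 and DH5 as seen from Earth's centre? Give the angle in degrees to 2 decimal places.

GL-84: φ = -6.53400°, λ = -6.29567°
DH5: φ = -18.29850°, λ = -91.12200°
Δφ = -11.7645°,  Δλ = -84.8263°
a = sin²(Δφ/2) + cos φ₁ cos φ₂ sin²(Δλ/2) = 0.439607
c = 2·arcsin(√a) = 1.449714 rad = 83.0625°

83.06°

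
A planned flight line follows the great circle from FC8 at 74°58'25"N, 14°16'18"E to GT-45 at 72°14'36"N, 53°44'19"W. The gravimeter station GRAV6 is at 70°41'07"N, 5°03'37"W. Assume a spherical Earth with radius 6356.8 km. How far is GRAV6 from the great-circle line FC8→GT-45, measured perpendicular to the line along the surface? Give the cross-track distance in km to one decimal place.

628.7 km

FC8: φ = +74.97361°, λ = +14.27167°
GT-45: φ = +72.24333°, λ = -53.73861°
GRAV6: φ = +70.68528°, λ = -5.06028°
δ₁₃ = central angle FC8→GRAV6 = 0.123648 rad  (haversine)
θ₁₃ = bearing FC8→GRAV6 = 242.597°,  θ₁₂ = bearing FC8→GT-45 = 295.786°
dₓₜ = R·arcsin(sin δ₁₃ · sin(θ₁₃ − θ₁₂)) = 6356.8·arcsin(0.12333·sin(-53.190°)) = -628.717 km
|dₓₜ| = 628.717 km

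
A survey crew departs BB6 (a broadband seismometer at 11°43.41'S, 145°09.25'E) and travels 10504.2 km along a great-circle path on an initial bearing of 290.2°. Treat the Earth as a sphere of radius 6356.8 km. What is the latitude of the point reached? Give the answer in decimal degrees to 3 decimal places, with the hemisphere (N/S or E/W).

20.704°N

BB6: φ = -11.72350°, λ = +145.15417°
δ = d/R = 10504.2/6356.8 = 1.652435 rad
φ₂ = arcsin(sin φ₁ cos δ + cos φ₁ sin δ cos θ)
   = arcsin(-0.20319·-0.08155 + 0.97914·0.99667·0.34530) = 20.70391°
λ₂ = λ₁ + atan2(sin θ sin δ cos φ₁, cos δ − sin φ₁ sin φ₂) = 54.54654°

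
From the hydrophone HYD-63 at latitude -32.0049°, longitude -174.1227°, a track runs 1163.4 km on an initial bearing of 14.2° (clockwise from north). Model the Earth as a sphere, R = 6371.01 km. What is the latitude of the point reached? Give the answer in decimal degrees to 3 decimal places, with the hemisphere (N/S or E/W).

21.832°S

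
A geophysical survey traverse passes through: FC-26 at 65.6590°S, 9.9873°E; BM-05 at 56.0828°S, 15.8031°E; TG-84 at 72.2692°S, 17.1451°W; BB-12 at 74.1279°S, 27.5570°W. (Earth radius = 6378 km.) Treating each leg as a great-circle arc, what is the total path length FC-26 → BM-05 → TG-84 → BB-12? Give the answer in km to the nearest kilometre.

3851 km

FC-26→BM-05: c = 0.174108 rad, d = 1110.46 km
BM-05→TG-84: c = 0.368057 rad, d = 2347.47 km
TG-84→BB-12: c = 0.061615 rad, d = 392.98 km
Total = 1110.46 + 2347.47 + 392.98 = 3850.91 km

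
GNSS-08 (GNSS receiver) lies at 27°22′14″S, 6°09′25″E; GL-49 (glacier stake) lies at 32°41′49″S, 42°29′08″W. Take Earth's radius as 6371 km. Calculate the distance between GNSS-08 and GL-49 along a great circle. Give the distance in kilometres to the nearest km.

GNSS-08: φ = -27.37056°, λ = +6.15694°
GL-49: φ = -32.69694°, λ = -42.48556°
Δφ = -5.3264°,  Δλ = -48.6425°
a = sin²(Δφ/2) + cos φ₁ cos φ₂ sin²(Δλ/2) = 0.128923
c = 2·arcsin(√a) = 0.734518 rad = 42.0848°
d = R·c = 6371 × 0.734518 = 4679.6 km

4680 km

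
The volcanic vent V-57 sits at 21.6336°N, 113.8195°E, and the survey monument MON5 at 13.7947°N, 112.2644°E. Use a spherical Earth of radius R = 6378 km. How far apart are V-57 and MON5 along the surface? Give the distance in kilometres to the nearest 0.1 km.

888.0 km

Δφ = -7.8389°,  Δλ = -1.5551°
a = sin²(Δφ/2) + cos φ₁ cos φ₂ sin²(Δλ/2) = 0.004839
c = 2·arcsin(√a) = 0.139231 rad = 7.9774°
d = R·c = 6378 × 0.139231 = 888.0 km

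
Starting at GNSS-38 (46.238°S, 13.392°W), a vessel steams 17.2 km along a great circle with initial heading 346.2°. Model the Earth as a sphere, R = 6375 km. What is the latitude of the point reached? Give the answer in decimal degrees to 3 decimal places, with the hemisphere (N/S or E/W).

46.088°S

δ = d/R = 17.2/6375 = 0.002698 rad
φ₂ = arcsin(sin φ₁ cos δ + cos φ₁ sin δ cos θ)
   = arcsin(-0.72222·1.00000 + 0.69166·0.00270·0.97113) = -46.08786°
λ₂ = λ₁ + atan2(sin θ sin δ cos φ₁, cos δ − sin φ₁ sin φ₂) = -13.44517°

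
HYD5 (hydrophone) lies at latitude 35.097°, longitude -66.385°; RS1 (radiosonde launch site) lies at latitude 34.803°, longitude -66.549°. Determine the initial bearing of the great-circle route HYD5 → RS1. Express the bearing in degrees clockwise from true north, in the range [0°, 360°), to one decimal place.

204.6°

Δλ = -0.1640°
y = sin Δλ · cos φ₂ = -0.002350
x = cos φ₁ sin φ₂ − sin φ₁ cos φ₂ cos Δλ = -0.005129
θ = atan2(y, x) = -155.3821° → 204.6179° (mod 360°)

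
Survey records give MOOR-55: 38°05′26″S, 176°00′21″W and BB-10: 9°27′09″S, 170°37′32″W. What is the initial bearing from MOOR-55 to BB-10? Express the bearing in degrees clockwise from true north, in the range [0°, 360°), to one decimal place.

11.0°

MOOR-55: φ = -38.09056°, λ = -176.00583°
BB-10: φ = -9.45250°, λ = -170.62556°
Δλ = 5.3803°
y = sin Δλ · cos φ₂ = 0.092492
x = cos φ₁ sin φ₂ − sin φ₁ cos φ₂ cos Δλ = 0.476594
θ = atan2(y, x) = 10.9829° → 10.9829° (mod 360°)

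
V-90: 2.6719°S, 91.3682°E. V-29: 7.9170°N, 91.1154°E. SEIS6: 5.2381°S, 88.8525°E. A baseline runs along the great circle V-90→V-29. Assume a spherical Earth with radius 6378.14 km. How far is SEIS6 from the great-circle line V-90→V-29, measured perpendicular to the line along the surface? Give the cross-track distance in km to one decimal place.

δ₁₃ = central angle V-90→SEIS6 = 0.062645 rad  (haversine)
θ₁₃ = bearing V-90→SEIS6 = 224.283°,  θ₁₂ = bearing V-90→V-29 = 358.638°
dₓₜ = R·arcsin(sin δ₁₃ · sin(θ₁₃ − θ₁₂)) = 6378.14·arcsin(0.06260·sin(-134.355°)) = -285.600 km
|dₓₜ| = 285.600 km

285.6 km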